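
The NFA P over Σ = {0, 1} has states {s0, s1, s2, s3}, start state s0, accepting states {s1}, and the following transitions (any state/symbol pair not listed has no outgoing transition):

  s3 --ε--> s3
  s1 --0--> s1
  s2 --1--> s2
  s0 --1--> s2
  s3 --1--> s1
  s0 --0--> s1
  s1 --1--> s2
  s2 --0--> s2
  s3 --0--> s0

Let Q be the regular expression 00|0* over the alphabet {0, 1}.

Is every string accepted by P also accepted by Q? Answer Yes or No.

Yes

Converting the expression Q to a DFA (subset construction, then merging equivalent states) gives the minimal DFA with states {q0, q1}, start state q0, accepting states {q0} and transitions q0: 0→q0, 1→q1; q1: 0→q1, 1→q1.
Exploring the product automaton P × Q from the start pair (s0, q0), following both machines on each input symbol, reaches 3 state pairs: (s0, q0), (s1, q0), (s2, q1).
P accepts in {s1} and Q accepts in {q0}. The reachable pairs whose P-component is accepting are (s1, q0); in each of them the Q-component is accepting too, so the product for L(P) \ L(Q) (P-component accepting, Q-component rejecting) has no reachable accepting pair and the difference is empty.
Hence every string in L(P) is also in L(Q).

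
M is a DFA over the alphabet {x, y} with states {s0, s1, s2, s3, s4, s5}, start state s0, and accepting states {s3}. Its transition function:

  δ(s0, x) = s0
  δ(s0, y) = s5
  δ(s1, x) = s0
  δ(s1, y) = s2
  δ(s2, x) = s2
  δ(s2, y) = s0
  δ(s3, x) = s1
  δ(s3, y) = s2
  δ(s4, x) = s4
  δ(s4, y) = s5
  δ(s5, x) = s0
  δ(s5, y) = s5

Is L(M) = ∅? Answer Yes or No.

Yes

The states reachable from the start state are {s0, s5}.
None of the accepting states {s3} is reachable, so no string is accepted and L(M) = ∅.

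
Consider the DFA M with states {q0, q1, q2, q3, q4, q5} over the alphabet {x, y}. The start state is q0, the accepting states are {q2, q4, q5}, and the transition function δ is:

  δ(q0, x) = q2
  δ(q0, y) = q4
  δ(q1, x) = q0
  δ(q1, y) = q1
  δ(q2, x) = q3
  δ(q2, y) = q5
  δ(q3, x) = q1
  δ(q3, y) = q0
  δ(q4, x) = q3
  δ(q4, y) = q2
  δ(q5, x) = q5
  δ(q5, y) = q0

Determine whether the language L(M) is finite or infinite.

State q0 is reachable from the start and can reach an accepting state, and it lies on the cycle q0 → q2 → q3 → q0.
Traversing that cycle any number of times yields accepted strings of unbounded length, so the language is infinite.

infinite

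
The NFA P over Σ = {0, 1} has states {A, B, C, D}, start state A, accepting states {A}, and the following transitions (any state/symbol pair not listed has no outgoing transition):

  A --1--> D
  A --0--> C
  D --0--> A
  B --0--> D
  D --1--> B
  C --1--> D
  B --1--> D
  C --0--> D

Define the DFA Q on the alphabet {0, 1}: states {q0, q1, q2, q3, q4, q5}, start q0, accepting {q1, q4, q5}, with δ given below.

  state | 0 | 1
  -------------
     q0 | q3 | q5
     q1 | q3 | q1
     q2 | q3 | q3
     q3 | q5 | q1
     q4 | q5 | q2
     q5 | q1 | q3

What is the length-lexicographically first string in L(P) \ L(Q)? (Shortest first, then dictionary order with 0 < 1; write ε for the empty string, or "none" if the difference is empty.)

ε

The empty string ε is accepted by P but not by Q.
Since ε is the unique shortest string, it is the required witness.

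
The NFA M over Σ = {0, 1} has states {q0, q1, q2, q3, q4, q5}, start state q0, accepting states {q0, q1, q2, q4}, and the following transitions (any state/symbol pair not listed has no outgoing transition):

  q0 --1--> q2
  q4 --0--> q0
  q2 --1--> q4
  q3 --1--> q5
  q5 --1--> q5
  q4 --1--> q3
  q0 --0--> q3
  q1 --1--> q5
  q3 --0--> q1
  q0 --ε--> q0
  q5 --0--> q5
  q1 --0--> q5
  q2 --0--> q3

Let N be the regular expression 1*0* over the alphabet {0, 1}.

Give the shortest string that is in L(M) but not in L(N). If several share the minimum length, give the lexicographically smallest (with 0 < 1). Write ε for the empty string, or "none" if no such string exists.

The string 1101 is accepted by M but not by N.
No shorter string lies in the difference, and 1101 is the lexicographically first length-4 string in L(M) \ L(N).

1101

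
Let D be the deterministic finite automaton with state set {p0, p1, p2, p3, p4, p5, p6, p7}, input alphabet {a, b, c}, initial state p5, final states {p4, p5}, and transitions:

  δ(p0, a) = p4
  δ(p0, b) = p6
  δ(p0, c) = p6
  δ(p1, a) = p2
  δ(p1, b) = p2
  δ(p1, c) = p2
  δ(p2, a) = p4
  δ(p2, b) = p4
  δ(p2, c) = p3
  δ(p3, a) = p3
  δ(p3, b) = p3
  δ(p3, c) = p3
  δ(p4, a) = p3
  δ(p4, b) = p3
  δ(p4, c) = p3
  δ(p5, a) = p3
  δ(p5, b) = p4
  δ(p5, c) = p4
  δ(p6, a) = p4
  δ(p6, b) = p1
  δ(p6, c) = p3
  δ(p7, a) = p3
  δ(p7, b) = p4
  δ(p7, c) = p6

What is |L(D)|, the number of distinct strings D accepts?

3

The useful subgraph on states {p4, p5} is acyclic, so L(D) is finite; the longest accepting path visits 2 useful states, giving maximum string length 1.
Counting accepting paths from p5 by length: 1 of length 0, 2 of length 1. Total 3.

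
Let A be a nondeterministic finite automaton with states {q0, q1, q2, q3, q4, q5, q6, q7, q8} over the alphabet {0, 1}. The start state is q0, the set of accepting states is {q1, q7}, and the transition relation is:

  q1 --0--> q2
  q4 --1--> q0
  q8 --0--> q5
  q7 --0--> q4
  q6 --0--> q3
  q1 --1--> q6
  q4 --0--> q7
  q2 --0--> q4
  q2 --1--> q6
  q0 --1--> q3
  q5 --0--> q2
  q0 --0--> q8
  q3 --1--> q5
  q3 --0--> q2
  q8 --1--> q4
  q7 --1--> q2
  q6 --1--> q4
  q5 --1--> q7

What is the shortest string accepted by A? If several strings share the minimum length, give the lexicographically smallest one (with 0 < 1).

A breadth-first search from q0 reaches an accepting state first via the path q0 → q8 → q5 → q7 on input 001.
No string of length < 3 is accepted (BFS exhausts all shorter strings without reaching an accepting state), and 001 is the lexicographically least accepting string of length 3.

001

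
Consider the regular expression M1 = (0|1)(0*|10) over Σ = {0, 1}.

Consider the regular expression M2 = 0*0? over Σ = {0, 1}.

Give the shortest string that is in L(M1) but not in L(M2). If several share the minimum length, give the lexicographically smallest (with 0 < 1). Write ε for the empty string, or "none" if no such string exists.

1

The string 1 is accepted by M1 but not by M2.
No shorter string lies in the difference, and 1 is the lexicographically first length-1 string in L(M1) \ L(M2).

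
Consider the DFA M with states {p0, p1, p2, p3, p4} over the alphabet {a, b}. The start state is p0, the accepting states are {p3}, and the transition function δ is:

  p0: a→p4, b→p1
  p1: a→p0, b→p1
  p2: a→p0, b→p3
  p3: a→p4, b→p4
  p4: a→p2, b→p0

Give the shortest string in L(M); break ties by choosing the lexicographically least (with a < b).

aab

A breadth-first search from p0 reaches an accepting state first via the path p0 → p4 → p2 → p3 on input aab.
No string of length < 3 is accepted (BFS exhausts all shorter strings without reaching an accepting state), and aab is the lexicographically least accepting string of length 3.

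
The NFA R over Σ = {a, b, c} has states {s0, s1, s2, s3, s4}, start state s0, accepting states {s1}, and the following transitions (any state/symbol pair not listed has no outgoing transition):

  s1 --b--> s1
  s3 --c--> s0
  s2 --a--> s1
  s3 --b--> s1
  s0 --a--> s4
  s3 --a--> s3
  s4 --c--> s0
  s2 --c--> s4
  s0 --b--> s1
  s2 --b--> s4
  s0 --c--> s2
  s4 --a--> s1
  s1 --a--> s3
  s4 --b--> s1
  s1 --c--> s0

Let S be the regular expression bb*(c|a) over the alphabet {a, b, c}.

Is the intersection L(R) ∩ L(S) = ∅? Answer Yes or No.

Yes

Converting the expression S to a DFA (subset construction, then merging equivalent states) gives the minimal DFA with states {r0, r1, r2, r3}, start state r0, accepting states {r3} and transitions r0: a→r1, b→r2, c→r1; r1: a→r1, b→r1, c→r1; r2: a→r3, b→r2, c→r3; r3: a→r1, b→r1, c→r1.
Exploring the product automaton R × S from the start pair (s0, r0), following both machines on each input symbol, reaches 9 state pairs: (s0, r0), (s4, r1), (s1, r2), (s2, r1), (s1, r1), (s0, r1), (s3, r3), (s0, r3), (s3, r1).
R accepts in {s1} and S accepts in {r3}; no reachable pair has both components accepting, so no string drives both machines to acceptance simultaneously and L(R) ∩ L(S) = ∅.
So no string is accepted by both, and the intersection is empty.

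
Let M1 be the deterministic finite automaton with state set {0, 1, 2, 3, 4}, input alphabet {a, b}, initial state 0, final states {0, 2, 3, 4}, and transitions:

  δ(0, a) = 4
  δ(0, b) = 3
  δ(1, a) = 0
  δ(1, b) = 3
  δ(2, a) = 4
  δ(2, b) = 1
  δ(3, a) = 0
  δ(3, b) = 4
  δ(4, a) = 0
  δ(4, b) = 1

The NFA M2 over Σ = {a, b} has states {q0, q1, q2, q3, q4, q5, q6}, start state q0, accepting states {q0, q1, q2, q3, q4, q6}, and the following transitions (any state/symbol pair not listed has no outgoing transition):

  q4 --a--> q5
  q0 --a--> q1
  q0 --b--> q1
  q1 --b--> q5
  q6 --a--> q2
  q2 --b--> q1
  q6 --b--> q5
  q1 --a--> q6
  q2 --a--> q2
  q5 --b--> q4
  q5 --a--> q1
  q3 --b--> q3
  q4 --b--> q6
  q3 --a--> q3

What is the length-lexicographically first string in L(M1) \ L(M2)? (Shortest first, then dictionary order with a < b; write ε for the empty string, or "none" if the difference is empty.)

bb

The string bb is accepted by M1 but not by M2.
No shorter string lies in the difference, and bb is the lexicographically first length-2 string in L(M1) \ L(M2).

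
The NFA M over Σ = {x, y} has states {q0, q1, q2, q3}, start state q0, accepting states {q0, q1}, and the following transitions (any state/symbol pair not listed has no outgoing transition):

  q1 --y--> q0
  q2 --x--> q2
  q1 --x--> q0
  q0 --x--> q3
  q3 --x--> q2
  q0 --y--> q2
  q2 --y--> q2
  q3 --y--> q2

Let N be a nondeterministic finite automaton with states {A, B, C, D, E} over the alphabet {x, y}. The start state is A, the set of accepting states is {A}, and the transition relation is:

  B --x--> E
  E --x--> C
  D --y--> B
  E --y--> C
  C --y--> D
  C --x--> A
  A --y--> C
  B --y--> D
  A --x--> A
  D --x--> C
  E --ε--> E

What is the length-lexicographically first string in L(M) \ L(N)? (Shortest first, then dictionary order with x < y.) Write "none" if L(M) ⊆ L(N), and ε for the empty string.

Exploring the product automaton M × N from the start pair (q0, A), following both machines on each input symbol, reaches 7 state pairs: (q0, A), (q3, A), (q2, C), (q2, A), (q2, D), (q2, B), (q2, E).
M accepts in {q0, q1} and N accepts in {A}. The reachable pairs whose M-component is accepting are (q0, A); in each of them the N-component is accepting too, so the product for L(M) \ L(N) (M-component accepting, N-component rejecting) has no reachable accepting pair and the difference is empty.
So every string accepted by M is also accepted by N: L(M) \ L(N) = ∅ and there is no such string.

none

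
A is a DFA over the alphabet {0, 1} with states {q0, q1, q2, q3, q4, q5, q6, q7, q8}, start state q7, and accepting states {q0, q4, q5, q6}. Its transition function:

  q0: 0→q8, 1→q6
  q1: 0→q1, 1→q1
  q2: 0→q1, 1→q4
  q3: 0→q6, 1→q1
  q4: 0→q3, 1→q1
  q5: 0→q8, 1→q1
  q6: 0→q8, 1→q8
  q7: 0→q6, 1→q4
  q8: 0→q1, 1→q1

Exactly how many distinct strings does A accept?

The useful subgraph on states {q3, q4, q6, q7} is acyclic, so L(A) is finite; the longest accepting path visits 4 useful states, giving maximum string length 3.
Counting accepting paths from q7 by length: 2 of length 1, 1 of length 3. Total 3.

3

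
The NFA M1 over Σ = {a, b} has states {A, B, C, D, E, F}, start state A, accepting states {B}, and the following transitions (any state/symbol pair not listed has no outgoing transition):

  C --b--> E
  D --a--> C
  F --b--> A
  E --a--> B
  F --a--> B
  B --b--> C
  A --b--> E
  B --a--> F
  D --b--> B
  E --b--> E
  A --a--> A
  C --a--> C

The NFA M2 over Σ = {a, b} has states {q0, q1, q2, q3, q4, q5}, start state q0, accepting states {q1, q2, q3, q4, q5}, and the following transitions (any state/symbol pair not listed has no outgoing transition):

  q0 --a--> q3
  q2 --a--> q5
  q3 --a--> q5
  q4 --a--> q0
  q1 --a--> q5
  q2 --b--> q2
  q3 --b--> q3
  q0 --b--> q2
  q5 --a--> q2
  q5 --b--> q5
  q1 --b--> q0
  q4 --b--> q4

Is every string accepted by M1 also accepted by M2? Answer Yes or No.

Exploring the product automaton M1 × M2 from the start pair (A, q0), following both machines on each input symbol, reaches 13 state pairs: (A, q0), (A, q3), (E, q2), (A, q5), (E, q3), (B, q5), (A, q2), (E, q5), (F, q2), (C, q5), (B, q2), (C, q2), (F, q5).
M1 accepts in {B} and M2 accepts in {q1, q2, q3, q4, q5}. The reachable pairs whose M1-component is accepting are (B, q5), (B, q2); in each of them the M2-component is accepting too, so the product for L(M1) \ L(M2) (M1-component accepting, M2-component rejecting) has no reachable accepting pair and the difference is empty.
Hence every string in L(M1) is also in L(M2).

Yes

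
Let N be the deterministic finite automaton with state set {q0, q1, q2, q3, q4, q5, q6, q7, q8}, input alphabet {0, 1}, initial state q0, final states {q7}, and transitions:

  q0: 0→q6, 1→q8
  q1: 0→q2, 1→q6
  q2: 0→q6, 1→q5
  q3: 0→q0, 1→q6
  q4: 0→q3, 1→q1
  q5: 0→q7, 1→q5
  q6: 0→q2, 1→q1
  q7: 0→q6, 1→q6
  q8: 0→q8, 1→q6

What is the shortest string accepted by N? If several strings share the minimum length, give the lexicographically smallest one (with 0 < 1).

0010

A breadth-first search from q0 reaches an accepting state first via the path q0 → q6 → q2 → q5 → q7 on input 0010.
No string of length < 4 is accepted (BFS exhausts all shorter strings without reaching an accepting state), and 0010 is the lexicographically least accepting string of length 4.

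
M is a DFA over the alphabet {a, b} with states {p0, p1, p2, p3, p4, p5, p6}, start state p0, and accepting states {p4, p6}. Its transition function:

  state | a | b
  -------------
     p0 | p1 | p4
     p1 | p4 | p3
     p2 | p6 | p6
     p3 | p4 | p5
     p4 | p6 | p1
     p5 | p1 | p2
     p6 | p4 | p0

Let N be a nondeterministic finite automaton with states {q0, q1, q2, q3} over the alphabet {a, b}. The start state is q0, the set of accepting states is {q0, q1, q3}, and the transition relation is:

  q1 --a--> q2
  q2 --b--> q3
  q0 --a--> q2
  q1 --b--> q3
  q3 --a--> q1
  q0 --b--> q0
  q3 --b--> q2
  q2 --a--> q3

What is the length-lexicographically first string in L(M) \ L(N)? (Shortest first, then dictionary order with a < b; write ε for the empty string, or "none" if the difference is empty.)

ba

The string ba is accepted by M but not by N.
No shorter string lies in the difference, and ba is the lexicographically first length-2 string in L(M) \ L(N).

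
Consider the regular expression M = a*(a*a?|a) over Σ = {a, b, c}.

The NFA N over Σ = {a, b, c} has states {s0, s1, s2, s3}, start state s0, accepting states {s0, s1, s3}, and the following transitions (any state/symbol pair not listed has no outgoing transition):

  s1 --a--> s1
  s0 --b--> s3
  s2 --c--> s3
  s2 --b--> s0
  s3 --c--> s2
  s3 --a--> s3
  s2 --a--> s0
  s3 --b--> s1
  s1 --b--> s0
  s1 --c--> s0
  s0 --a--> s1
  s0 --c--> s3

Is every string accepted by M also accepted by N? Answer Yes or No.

Yes

Converting the expression M to a DFA (subset construction, then merging equivalent states) gives the minimal DFA with states {m0, m1}, start state m0, accepting states {m0} and transitions m0: a→m0, b→m1, c→m1; m1: a→m1, b→m1, c→m1.
Exploring the product automaton M × N from the start pair (m0, s0), following both machines on each input symbol, reaches 6 state pairs: (m0, s0), (m0, s1), (m1, s3), (m1, s0), (m1, s1), (m1, s2).
M accepts in {m0} and N accepts in {s0, s1, s3}. The reachable pairs whose M-component is accepting are (m0, s0), (m0, s1); in each of them the N-component is accepting too, so the product for L(M) \ L(N) (M-component accepting, N-component rejecting) has no reachable accepting pair and the difference is empty.
Hence every string in L(M) is also in L(N).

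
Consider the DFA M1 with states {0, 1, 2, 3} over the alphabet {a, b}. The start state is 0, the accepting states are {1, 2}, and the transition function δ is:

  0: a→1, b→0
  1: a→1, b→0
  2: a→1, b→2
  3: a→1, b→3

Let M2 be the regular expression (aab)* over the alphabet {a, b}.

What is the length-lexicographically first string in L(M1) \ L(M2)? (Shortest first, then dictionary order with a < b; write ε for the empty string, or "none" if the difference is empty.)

a

The string a is accepted by M1 but not by M2.
No shorter string lies in the difference, and a is the lexicographically first length-1 string in L(M1) \ L(M2).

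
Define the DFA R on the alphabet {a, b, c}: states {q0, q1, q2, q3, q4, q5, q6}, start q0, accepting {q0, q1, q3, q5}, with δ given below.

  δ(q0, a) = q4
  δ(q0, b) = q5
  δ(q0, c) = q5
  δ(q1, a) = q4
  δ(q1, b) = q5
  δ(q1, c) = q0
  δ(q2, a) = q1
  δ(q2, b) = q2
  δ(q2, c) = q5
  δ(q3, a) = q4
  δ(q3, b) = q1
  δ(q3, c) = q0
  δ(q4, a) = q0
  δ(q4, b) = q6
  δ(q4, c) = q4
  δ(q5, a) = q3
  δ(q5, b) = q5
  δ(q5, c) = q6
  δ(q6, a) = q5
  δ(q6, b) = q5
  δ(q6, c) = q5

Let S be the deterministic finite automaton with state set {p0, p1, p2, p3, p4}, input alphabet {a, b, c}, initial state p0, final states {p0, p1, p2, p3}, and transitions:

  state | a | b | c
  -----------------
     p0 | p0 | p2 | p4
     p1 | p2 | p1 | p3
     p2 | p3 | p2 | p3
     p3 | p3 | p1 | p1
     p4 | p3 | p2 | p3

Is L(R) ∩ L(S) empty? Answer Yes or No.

No

The empty string ε is accepted by both R and S.
Hence L(R) ∩ L(S) ≠ ∅.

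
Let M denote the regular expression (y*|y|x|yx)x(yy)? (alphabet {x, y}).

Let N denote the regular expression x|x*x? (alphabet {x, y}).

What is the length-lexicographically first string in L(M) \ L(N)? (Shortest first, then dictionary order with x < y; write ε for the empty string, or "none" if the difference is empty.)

The string yx is accepted by M but not by N.
No shorter string lies in the difference, and yx is the lexicographically first length-2 string in L(M) \ L(N).

yx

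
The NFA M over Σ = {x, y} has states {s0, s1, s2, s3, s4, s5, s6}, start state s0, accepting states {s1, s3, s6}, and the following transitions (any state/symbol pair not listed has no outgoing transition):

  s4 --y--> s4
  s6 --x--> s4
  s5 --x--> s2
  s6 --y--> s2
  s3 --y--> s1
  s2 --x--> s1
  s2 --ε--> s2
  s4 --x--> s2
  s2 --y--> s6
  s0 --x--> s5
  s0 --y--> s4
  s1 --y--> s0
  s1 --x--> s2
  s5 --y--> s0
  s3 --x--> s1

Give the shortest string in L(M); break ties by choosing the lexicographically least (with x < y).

A breadth-first search from s0 reaches an accepting state first via the path s0 → s5 → s2 → s1 on input xxx.
No string of length < 3 is accepted (BFS exhausts all shorter strings without reaching an accepting state), and xxx is the lexicographically least accepting string of length 3.

xxx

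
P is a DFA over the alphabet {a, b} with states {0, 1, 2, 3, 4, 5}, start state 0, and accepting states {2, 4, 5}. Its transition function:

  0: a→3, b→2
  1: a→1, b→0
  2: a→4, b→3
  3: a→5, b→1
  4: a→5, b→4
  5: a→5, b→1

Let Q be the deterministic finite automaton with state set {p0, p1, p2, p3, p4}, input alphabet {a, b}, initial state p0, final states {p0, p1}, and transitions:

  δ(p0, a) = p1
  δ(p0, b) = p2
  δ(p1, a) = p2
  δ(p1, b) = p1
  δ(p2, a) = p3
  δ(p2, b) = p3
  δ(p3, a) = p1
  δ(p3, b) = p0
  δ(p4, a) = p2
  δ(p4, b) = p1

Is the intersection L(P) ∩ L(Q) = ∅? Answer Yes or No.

The string baa is accepted by both P and Q.
Hence L(P) ∩ L(Q) ≠ ∅.

No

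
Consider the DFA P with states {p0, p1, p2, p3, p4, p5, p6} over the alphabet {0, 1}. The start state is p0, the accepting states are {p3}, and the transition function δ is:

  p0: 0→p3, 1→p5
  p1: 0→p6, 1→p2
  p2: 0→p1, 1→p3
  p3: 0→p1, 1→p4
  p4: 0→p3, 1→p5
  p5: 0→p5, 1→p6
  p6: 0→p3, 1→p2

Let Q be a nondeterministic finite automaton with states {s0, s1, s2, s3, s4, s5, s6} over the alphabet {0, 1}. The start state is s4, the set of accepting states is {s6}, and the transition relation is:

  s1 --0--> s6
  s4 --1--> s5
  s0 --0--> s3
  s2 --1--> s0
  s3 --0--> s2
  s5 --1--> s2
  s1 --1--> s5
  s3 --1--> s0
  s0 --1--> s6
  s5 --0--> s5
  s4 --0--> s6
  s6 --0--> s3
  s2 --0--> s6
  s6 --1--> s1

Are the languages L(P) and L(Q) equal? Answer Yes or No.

Exploring the product automaton P × Q from the start pair (p0, s4), following both machines on each input symbol, reaches 7 state pairs: (p0, s4), (p3, s6), (p5, s5), (p1, s3), (p4, s1), (p6, s2), (p2, s0).
P accepts in {p3} and Q accepts in {s6}. In every reachable pair the two components are either both accepting — (p3, s6) — or both non-accepting, so no string is accepted by exactly one of the machines: L(P) \ L(Q) and L(Q) \ L(P) are both empty.
Hence every string is accepted by P iff it is accepted by Q, and the two languages coincide.

Yes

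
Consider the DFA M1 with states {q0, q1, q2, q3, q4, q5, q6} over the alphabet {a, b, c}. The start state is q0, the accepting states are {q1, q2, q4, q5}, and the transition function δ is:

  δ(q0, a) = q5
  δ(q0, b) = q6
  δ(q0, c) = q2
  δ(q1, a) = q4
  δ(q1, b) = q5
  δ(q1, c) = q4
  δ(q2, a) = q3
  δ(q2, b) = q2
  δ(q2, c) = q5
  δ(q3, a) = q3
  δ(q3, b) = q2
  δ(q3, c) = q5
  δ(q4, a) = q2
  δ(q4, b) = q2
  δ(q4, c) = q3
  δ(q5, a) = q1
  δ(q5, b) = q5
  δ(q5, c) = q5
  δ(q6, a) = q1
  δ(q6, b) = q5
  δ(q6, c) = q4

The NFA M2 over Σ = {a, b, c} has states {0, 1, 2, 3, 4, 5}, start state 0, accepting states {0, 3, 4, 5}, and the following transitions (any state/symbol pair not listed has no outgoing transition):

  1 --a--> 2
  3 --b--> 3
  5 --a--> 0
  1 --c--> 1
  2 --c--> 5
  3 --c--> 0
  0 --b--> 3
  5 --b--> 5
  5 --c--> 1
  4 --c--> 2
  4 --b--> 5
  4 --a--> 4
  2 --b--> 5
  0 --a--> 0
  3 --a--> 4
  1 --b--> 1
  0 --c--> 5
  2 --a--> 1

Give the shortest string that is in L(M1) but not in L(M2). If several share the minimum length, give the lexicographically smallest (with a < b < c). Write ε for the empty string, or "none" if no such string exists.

The string cc is accepted by M1 but not by M2.
No shorter string lies in the difference, and cc is the lexicographically first length-2 string in L(M1) \ L(M2).

cc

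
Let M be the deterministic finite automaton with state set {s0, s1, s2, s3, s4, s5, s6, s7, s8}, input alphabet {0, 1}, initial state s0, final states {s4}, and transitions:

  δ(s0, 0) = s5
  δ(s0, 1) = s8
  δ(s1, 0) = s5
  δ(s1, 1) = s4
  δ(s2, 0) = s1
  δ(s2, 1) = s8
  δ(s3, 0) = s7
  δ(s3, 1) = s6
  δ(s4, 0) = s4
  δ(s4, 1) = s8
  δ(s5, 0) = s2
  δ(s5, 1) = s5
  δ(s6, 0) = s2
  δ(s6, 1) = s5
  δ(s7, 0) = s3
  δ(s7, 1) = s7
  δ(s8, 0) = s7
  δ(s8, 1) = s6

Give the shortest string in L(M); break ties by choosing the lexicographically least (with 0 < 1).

0001

A breadth-first search from s0 reaches an accepting state first via the path s0 → s5 → s2 → s1 → s4 on input 0001.
No string of length < 4 is accepted (BFS exhausts all shorter strings without reaching an accepting state), and 0001 is the lexicographically least accepting string of length 4.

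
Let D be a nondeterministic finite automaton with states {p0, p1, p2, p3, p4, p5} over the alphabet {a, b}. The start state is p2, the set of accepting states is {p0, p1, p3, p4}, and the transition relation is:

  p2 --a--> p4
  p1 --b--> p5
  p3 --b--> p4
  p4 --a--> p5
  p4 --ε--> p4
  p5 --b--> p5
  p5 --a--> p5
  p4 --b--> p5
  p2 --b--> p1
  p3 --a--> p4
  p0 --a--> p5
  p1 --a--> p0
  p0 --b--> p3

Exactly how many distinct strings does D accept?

6

The useful subgraph on states {p0, p1, p2, p3, p4} is acyclic, so L(D) is finite; the longest accepting path visits 5 useful states, giving maximum string length 4.
Counting accepting paths from p2 by length: 2 of length 1, 1 of length 2, 1 of length 3, 2 of length 4. Total 6.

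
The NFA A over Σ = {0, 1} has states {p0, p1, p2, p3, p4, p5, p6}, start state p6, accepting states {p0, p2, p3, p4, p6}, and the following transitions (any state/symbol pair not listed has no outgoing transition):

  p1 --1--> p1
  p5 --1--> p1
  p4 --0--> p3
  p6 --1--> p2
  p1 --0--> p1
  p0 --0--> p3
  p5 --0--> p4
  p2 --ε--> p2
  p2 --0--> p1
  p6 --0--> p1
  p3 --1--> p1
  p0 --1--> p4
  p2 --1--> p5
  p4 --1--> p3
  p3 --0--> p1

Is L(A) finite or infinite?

The useful states (reachable from p6 and able to reach an accepting state) are {p2, p3, p4, p5, p6}.
Restricted to these states the transition graph has no cycle, so every accepting path has bounded length and L is finite.

finite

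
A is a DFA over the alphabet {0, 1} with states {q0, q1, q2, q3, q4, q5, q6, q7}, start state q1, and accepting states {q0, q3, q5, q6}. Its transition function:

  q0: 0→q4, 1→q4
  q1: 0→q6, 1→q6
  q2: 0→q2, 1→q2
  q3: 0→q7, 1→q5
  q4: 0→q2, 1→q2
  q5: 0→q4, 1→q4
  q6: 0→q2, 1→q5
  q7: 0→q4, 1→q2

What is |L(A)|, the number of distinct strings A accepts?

4

The useful subgraph on states {q1, q5, q6} is acyclic, so L(A) is finite; the longest accepting path visits 3 useful states, giving maximum string length 2.
Counting accepting paths from q1 by length: 2 of length 1, 2 of length 2. Total 4.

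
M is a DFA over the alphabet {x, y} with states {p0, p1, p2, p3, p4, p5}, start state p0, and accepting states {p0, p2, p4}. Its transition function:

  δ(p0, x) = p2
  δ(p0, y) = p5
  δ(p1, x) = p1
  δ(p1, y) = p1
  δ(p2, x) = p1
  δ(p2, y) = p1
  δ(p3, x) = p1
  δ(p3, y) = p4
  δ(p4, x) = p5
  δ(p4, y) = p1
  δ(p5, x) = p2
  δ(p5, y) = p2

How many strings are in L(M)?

The useful subgraph on states {p0, p2, p5} is acyclic, so L(M) is finite; the longest accepting path visits 3 useful states, giving maximum string length 2.
Counting accepting paths from p0 by length: 1 of length 0, 1 of length 1, 2 of length 2. Total 4.

4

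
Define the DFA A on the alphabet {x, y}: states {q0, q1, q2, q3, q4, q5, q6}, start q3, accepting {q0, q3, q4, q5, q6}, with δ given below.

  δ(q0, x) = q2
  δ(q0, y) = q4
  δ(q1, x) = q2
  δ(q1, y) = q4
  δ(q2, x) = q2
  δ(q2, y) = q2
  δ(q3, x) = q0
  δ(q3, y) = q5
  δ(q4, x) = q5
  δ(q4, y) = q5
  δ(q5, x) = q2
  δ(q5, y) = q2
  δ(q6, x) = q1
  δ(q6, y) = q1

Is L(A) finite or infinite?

The useful states (reachable from q3 and able to reach an accepting state) are {q0, q3, q4, q5}.
Restricted to these states the transition graph has no cycle, so every accepting path has bounded length and L is finite.

finite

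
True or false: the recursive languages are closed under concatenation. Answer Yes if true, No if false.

For an input of length n, try each of the n+1 split points, running the decider for L₁ on the prefix and the decider for L₂ on the suffix; accept if some split succeeds. Finitely many halting sub-runs, so this decides L₁L₂.
So the recursive languages are closed under concatenation.

Yes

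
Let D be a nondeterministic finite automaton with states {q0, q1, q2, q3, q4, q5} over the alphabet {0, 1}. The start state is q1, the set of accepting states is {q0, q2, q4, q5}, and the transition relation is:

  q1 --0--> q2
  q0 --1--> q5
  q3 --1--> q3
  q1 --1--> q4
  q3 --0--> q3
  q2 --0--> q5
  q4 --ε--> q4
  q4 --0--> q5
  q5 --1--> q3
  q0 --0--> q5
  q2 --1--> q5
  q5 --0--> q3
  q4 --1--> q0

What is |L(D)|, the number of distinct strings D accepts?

The useful subgraph on states {q0, q1, q2, q4, q5} is acyclic, so L(D) is finite; the longest accepting path visits 4 useful states, giving maximum string length 3.
Counting accepting paths from q1 by length: 2 of length 1, 4 of length 2, 2 of length 3. Total 8.

8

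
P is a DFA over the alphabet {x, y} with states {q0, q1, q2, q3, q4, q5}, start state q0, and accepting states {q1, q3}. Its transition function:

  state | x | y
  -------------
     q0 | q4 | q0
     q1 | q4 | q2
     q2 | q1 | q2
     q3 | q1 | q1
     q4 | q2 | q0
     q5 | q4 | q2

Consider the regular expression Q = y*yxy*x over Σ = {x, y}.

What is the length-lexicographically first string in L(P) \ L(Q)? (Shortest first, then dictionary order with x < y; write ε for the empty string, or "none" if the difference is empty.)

The string xxx is accepted by P but not by Q.
No shorter string lies in the difference, and xxx is the lexicographically first length-3 string in L(P) \ L(Q).

xxx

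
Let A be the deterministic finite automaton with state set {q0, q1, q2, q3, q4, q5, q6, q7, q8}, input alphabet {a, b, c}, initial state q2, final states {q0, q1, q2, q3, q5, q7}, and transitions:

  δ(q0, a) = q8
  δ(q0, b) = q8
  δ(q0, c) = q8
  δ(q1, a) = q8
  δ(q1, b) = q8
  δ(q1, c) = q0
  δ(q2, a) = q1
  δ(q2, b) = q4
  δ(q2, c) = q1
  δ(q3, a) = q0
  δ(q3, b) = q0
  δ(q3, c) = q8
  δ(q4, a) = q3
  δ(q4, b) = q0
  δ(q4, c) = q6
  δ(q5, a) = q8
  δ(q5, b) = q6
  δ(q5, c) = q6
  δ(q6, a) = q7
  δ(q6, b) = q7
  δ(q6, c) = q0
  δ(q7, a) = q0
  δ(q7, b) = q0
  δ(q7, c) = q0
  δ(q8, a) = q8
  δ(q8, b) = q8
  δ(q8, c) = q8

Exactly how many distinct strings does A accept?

18

The useful subgraph on states {q0, q1, q2, q3, q4, q6, q7} is acyclic, so L(A) is finite; the longest accepting path visits 5 useful states, giving maximum string length 4.
Counting accepting paths from q2 by length: 1 of length 0, 2 of length 1, 4 of length 2, 5 of length 3, 6 of length 4. Total 18.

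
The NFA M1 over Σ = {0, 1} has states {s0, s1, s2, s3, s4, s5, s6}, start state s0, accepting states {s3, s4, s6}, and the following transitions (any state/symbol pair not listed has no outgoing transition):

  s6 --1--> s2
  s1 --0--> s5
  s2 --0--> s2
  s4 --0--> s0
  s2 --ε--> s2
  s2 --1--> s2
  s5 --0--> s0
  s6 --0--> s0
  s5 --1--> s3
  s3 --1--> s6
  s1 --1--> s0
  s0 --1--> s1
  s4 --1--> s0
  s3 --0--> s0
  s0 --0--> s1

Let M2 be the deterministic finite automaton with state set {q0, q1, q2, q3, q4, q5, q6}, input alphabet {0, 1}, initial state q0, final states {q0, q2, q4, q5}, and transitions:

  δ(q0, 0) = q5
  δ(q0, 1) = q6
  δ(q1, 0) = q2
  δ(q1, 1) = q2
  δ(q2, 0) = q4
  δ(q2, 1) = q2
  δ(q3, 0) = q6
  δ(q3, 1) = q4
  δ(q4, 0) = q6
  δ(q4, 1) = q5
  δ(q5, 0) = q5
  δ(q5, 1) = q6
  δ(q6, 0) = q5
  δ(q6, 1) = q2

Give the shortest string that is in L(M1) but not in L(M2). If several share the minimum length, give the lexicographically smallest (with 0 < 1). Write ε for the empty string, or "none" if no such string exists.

The string 001 is accepted by M1 but not by M2.
No shorter string lies in the difference, and 001 is the lexicographically first length-3 string in L(M1) \ L(M2).

001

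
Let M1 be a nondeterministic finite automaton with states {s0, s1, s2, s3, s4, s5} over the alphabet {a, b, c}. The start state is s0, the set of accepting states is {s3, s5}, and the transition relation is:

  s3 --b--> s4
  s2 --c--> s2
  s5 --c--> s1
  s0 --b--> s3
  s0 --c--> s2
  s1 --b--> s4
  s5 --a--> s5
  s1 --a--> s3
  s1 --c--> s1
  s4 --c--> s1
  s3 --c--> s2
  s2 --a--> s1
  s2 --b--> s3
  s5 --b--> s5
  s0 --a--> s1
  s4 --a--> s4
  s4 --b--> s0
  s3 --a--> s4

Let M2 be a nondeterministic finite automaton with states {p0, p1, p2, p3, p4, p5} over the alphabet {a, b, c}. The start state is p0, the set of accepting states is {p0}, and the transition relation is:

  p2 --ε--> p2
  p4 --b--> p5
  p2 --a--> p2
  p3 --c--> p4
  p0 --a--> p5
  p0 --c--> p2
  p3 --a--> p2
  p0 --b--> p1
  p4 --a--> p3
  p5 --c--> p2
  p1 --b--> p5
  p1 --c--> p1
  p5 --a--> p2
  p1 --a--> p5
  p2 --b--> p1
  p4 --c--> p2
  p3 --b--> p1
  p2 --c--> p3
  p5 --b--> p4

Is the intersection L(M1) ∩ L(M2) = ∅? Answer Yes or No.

Yes

Exploring the product automaton M1 × M2 from the start pair (s0, p0), following both machines on each input symbol, reaches 23 state pairs: (s0, p0), (s1, p5), (s3, p1), (s2, p2), (s3, p2), (s4, p4), (s1, p2), (s4, p5), (s2, p1), (s2, p3), (s4, p2), (s4, p1), (s4, p3), (s0, p5), (s1, p3), (s0, p4), (s3, p5), (s2, p4), (s0, p1), (s1, p1), (s1, p4), (s3, p4), (s3, p3).
M1 accepts in {s3, s5} and M2 accepts in {p0}; no reachable pair has both components accepting, so no string drives both machines to acceptance simultaneously and L(M1) ∩ L(M2) = ∅.
So no string is accepted by both, and the intersection is empty.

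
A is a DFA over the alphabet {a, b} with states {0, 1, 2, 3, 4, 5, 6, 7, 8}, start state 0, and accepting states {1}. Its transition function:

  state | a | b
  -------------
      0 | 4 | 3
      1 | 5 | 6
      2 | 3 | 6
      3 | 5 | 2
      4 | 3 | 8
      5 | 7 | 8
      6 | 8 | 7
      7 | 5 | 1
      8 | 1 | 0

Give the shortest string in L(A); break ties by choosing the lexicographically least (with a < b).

A breadth-first search from 0 reaches an accepting state first via the path 0 → 4 → 8 → 1 on input aba.
No string of length < 3 is accepted (BFS exhausts all shorter strings without reaching an accepting state), and aba is the lexicographically least accepting string of length 3.

aba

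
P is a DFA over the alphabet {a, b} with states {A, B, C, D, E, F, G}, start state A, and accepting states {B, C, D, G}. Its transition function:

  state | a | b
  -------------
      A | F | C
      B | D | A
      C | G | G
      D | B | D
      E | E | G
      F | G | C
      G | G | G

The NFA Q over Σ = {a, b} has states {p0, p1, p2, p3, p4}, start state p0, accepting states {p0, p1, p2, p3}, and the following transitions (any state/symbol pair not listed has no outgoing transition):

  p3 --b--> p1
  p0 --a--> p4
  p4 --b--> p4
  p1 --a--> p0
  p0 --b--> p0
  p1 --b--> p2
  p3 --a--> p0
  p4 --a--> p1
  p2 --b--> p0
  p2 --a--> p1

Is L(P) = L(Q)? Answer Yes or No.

The string ab is accepted by P but rejected by Q.
So L(P) ≠ L(Q).

No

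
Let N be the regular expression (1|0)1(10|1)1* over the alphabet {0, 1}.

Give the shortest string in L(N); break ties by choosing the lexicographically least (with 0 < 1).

011

By inspection of the expression, no string of length less than 3 matches, and 011 is the lexicographically first match of length 3.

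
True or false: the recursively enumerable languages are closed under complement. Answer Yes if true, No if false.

No

If both L and its complement were r.e., running the two recognisers in parallel would decide L, so L would be recursive; but there are r.e. languages that are not recursive (e.g. the halting problem), and their complements are therefore not r.e.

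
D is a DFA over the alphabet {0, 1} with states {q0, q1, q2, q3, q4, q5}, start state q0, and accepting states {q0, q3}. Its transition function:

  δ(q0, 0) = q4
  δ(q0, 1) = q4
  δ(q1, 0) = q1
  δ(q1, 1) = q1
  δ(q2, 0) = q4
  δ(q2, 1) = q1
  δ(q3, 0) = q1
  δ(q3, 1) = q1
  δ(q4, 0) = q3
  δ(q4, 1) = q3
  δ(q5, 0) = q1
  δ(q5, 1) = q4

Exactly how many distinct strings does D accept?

The useful subgraph on states {q0, q3, q4} is acyclic, so L(D) is finite; the longest accepting path visits 3 useful states, giving maximum string length 2.
Counting accepting paths from q0 by length: 1 of length 0, 4 of length 2. Total 5.

5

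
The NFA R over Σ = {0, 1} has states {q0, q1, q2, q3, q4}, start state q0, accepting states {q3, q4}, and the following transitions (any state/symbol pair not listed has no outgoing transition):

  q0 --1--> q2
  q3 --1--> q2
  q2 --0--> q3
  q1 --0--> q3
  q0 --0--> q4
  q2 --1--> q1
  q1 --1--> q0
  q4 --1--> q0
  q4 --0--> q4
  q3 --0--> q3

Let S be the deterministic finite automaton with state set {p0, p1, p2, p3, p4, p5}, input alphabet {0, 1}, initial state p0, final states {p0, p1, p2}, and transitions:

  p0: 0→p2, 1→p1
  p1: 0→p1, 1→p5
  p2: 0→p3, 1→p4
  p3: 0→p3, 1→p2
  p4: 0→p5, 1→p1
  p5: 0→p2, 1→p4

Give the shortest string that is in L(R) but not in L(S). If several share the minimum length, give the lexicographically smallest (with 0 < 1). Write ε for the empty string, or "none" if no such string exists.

The string 00 is accepted by R but not by S.
No shorter string lies in the difference, and 00 is the lexicographically first length-2 string in L(R) \ L(S).

00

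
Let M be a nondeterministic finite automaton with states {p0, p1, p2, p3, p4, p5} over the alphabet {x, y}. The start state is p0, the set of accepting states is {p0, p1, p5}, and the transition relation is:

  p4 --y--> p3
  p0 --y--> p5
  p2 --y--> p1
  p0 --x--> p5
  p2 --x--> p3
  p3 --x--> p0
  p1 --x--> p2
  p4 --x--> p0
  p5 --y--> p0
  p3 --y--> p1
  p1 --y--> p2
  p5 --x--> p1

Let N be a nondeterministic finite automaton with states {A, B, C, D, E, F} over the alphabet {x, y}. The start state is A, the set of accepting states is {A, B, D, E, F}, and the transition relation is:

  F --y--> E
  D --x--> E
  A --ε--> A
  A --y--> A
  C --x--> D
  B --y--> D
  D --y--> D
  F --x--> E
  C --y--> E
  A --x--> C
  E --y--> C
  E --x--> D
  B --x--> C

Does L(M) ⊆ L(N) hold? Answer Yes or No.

The string x is in L(M) but not in L(N).
So L(M) ⊄ L(N).

No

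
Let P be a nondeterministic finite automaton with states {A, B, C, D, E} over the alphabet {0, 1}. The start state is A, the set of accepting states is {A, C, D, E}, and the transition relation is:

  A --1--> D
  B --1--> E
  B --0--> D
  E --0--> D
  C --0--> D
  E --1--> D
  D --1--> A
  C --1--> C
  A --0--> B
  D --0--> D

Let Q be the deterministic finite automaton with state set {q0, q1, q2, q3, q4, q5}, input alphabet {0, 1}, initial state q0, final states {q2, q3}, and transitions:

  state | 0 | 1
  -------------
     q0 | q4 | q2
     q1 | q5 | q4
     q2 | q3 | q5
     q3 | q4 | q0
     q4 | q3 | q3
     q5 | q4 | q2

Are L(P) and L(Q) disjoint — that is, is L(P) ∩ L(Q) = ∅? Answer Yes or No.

The string 1 is accepted by both P and Q.
Hence L(P) ∩ L(Q) ≠ ∅.

No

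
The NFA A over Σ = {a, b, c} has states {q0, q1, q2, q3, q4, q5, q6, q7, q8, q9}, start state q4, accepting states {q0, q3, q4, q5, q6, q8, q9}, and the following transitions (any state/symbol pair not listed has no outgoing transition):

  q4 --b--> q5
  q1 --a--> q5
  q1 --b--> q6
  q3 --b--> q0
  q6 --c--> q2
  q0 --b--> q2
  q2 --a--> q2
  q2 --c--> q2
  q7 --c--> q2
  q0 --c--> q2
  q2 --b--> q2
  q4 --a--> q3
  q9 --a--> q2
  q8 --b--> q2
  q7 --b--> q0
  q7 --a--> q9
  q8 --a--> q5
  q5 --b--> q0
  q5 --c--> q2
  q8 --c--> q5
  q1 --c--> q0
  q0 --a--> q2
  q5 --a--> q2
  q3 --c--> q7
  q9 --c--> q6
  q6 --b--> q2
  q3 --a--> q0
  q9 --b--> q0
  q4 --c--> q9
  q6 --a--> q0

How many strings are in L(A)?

15

The useful subgraph on states {q0, q3, q4, q5, q6, q7, q9} is acyclic, so L(A) is finite; the longest accepting path visits 6 useful states, giving maximum string length 5.
Counting accepting paths from q4 by length: 1 of length 0, 3 of length 1, 5 of length 2, 3 of length 3, 2 of length 4, 1 of length 5. Total 15.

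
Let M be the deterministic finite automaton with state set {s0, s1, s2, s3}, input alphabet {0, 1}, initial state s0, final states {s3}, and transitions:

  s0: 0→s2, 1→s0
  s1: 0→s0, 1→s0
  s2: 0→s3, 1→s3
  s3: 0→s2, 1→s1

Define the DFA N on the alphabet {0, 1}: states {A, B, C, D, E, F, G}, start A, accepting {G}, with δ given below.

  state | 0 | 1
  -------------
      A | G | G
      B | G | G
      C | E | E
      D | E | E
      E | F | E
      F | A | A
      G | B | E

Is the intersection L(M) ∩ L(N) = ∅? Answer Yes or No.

No

The string 100 is accepted by both M and N.
Hence L(M) ∩ L(N) ≠ ∅.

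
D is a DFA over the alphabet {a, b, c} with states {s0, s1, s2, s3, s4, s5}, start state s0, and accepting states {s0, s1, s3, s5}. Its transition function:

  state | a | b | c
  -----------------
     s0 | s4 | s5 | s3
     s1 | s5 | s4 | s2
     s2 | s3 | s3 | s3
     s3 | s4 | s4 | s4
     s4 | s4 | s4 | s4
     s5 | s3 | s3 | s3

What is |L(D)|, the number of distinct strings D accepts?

6

The useful subgraph on states {s0, s3, s5} is acyclic, so L(D) is finite; the longest accepting path visits 3 useful states, giving maximum string length 2.
Counting accepting paths from s0 by length: 1 of length 0, 2 of length 1, 3 of length 2. Total 6.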